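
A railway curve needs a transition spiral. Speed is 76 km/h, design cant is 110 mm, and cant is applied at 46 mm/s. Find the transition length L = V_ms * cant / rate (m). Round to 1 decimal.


Convert speed: V = 76 / 3.6 = 21.1111 m/s
L = 21.1111 * 110 / 46
L = 2322.2222 / 46
L = 50.5 m

50.5


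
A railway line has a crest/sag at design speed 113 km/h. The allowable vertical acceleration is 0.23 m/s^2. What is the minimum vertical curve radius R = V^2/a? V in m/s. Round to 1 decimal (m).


Convert speed: V = 113 / 3.6 = 31.3889 m/s
V^2 = 985.2623 m^2/s^2
R_v = 985.2623 / 0.23
R_v = 4283.7 m

4283.7


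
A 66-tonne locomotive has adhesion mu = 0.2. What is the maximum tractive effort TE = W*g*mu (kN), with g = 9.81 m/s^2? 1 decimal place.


TE_max = W * g * mu
TE_max = 66 * 9.81 * 0.2
TE_max = 647.46 * 0.2
TE_max = 129.5 kN

129.5


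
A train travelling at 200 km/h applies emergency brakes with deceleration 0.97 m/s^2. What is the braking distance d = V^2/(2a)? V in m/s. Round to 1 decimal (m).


Convert speed: V = 200 / 3.6 = 55.5556 m/s
V^2 = 3086.4198
d = 3086.4198 / (2 * 0.97)
d = 3086.4198 / 1.94
d = 1590.9 m

1590.9


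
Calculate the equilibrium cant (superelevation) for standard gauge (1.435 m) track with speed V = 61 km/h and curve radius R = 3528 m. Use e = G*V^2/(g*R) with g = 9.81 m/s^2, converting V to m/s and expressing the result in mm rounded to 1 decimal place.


Convert speed: V = 61 / 3.6 = 16.9444 m/s
Apply formula: e = 1.435 * 16.9444^2 / (9.81 * 3528)
e = 1.435 * 287.1142 / 34609.68
e = 0.011904 m = 11.9 mm

11.9


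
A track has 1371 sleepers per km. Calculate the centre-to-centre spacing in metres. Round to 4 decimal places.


Spacing = 1000 m / number of sleepers
Spacing = 1000 / 1371
Spacing = 0.7294 m

0.7294


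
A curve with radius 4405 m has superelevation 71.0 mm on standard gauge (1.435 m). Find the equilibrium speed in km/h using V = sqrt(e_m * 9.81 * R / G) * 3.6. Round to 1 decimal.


Convert cant: e = 71.0 mm = 0.0710 m
V_ms = sqrt(0.0710 * 9.81 * 4405 / 1.435)
V_ms = sqrt(2138.067282) = 46.2392 m/s
V = 46.2392 * 3.6 = 166.5 km/h

166.5


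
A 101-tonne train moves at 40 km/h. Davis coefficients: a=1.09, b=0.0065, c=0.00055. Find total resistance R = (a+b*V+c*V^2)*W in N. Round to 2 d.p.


b*V = 0.0065 * 40 = 0.26
c*V^2 = 0.00055 * 1600 = 0.88
R_per_t = 1.09 + 0.26 + 0.88 = 2.23 N/t
R_total = 2.23 * 101 = 225.23 N

225.23


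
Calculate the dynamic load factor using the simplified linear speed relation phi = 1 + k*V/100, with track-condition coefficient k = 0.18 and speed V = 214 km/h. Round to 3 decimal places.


phi = 1 + k * V / 100
phi = 1 + 0.18 * 214 / 100
phi = 1 + 0.3852
phi = 1.385

1.385


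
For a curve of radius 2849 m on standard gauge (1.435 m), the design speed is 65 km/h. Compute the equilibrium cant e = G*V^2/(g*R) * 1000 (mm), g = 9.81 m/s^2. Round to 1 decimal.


Convert speed: V = 65 / 3.6 = 18.0556 m/s
Apply formula: e = 1.435 * 18.0556^2 / (9.81 * 2849)
e = 1.435 * 326.0031 / 27948.69
e = 0.016738 m = 16.7 mm

16.7


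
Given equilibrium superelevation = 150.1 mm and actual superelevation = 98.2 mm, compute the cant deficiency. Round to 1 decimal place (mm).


Cant deficiency = equilibrium cant - actual cant
CD = 150.1 - 98.2
CD = 51.9 mm

51.9


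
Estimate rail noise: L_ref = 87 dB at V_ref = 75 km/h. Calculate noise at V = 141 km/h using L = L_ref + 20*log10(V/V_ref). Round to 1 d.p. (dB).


V/V_ref = 141 / 75 = 1.88
log10(1.88) = 0.274158
20 * 0.274158 = 5.4832
L = 87 + 5.4832 = 92.5 dB

92.5


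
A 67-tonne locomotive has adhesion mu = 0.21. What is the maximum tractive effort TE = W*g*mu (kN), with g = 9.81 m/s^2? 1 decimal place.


TE_max = W * g * mu
TE_max = 67 * 9.81 * 0.21
TE_max = 657.27 * 0.21
TE_max = 138.0 kN

138.0


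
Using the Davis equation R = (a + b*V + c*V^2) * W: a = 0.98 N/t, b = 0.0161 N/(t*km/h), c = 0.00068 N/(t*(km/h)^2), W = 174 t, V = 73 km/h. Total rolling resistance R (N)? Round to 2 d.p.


b*V = 0.0161 * 73 = 1.1753
c*V^2 = 0.00068 * 5329 = 3.62372
R_per_t = 0.98 + 1.1753 + 3.62372 = 5.77902 N/t
R_total = 5.77902 * 174 = 1005.55 N

1005.55


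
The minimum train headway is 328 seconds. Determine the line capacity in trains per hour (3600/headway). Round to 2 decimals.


Capacity = 3600 / headway
Capacity = 3600 / 328
Capacity = 10.98 trains/hour

10.98


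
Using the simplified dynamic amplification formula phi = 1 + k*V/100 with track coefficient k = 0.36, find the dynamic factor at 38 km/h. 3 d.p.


phi = 1 + k * V / 100
phi = 1 + 0.36 * 38 / 100
phi = 1 + 0.1368
phi = 1.137

1.137


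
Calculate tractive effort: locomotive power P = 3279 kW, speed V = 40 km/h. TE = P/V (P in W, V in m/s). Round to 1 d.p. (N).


Convert: P = 3279 kW = 3279000 W
V = 40 / 3.6 = 11.1111 m/s
TE = 3279000 / 11.1111
TE = 295110.0 N

295110.0


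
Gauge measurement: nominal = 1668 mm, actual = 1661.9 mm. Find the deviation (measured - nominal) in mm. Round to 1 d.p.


Deviation = measured - nominal
Deviation = 1661.9 - 1668
Deviation = -6.1 mm

-6.1


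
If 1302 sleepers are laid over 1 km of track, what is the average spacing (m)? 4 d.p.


Spacing = 1000 m / number of sleepers
Spacing = 1000 / 1302
Spacing = 0.7680 m

0.7680


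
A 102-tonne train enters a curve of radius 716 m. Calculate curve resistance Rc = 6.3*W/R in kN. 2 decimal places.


Rc = 6.3 * W / R
Rc = 6.3 * 102 / 716
Rc = 642.6 / 716
Rc = 0.90 kN

0.90


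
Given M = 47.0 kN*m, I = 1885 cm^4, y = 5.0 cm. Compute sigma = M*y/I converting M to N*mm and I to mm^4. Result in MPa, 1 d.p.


Convert units:
M = 47.0 kN*m = 47000000 N*mm
y = 5.0 cm = 50 mm
I = 1885 cm^4 = 18850000 mm^4
sigma = 47000000 * 50 / 18850000
sigma = 124.7 MPa

124.7


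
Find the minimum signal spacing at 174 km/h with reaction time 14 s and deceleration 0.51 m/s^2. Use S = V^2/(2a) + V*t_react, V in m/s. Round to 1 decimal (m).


V = 174 / 3.6 = 48.3333 m/s
Braking distance = 48.3333^2 / (2*0.51) = 2290.305 m
Sighting distance = 48.3333 * 14 = 676.6667 m
S = 2290.305 + 676.6667 = 2967.0 m

2967.0


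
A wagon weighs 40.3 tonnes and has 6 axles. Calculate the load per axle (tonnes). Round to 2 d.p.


Load per axle = total weight / number of axles
Load = 40.3 / 6
Load = 6.72 tonnes

6.72


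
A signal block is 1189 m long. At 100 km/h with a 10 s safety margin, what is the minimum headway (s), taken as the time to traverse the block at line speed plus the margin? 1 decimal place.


V = 100 / 3.6 = 27.7778 m/s
Block traversal time = 1189 / 27.7778 = 42.804 s
Headway = 42.804 + 10
Headway = 52.8 s

52.8


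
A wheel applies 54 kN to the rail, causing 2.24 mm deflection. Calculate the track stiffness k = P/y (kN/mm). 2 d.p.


Track stiffness k = P / y
k = 54 / 2.24
k = 24.11 kN/mm

24.11


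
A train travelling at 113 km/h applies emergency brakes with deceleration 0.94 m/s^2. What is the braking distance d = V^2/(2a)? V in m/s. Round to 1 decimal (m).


Convert speed: V = 113 / 3.6 = 31.3889 m/s
V^2 = 985.2623
d = 985.2623 / (2 * 0.94)
d = 985.2623 / 1.88
d = 524.1 m

524.1


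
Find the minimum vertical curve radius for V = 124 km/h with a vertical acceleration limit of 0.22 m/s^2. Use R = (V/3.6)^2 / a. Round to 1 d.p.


Convert speed: V = 124 / 3.6 = 34.4444 m/s
V^2 = 1186.4198 m^2/s^2
R_v = 1186.4198 / 0.22
R_v = 5392.8 m

5392.8


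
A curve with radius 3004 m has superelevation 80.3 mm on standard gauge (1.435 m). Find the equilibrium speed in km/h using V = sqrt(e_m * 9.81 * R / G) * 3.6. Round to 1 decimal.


Convert cant: e = 80.3 mm = 0.0803 m
V_ms = sqrt(0.0803 * 9.81 * 3004 / 1.435)
V_ms = sqrt(1649.045277) = 40.6084 m/s
V = 40.6084 * 3.6 = 146.2 km/h

146.2


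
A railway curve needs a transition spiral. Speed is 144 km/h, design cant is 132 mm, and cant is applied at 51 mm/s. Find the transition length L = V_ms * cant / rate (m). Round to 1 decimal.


Convert speed: V = 144 / 3.6 = 40.0 m/s
L = 40.0 * 132 / 51
L = 5280.0 / 51
L = 103.5 m

103.5


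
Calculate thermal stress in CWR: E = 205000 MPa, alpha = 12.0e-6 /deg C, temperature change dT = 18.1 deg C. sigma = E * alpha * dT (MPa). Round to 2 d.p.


sigma = E * alpha * dT
sigma = 205000 * 12.0e-6 * 18.1
sigma = 2.46 * 18.1
sigma = 44.53 MPa

44.53


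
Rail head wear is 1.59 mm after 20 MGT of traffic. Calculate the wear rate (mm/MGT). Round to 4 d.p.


Wear rate = total wear / cumulative tonnage
Rate = 1.59 / 20
Rate = 0.0795 mm/MGT

0.0795


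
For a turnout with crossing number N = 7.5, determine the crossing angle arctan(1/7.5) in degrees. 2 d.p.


1/N = 1/7.5 = 0.133333
angle = arctan(0.133333) = 0.132552 rad
angle = 0.132552 * 180/pi = 7.59 degrees

7.59


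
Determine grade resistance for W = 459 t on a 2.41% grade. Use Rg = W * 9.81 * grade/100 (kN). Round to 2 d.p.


Rg = W * 9.81 * grade / 100
Rg = 459 * 9.81 * 2.41 / 100
Rg = 4502.79 * 0.0241
Rg = 108.52 kN

108.52


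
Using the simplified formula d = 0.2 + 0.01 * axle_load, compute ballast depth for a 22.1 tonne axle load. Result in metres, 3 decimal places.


d = 0.2 + 0.01 * 22.1
d = 0.2 + 0.221
d = 0.421 m

0.421


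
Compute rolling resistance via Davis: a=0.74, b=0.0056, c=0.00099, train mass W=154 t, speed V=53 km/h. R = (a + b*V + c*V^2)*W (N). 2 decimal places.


b*V = 0.0056 * 53 = 0.2968
c*V^2 = 0.00099 * 2809 = 2.78091
R_per_t = 0.74 + 0.2968 + 2.78091 = 3.81771 N/t
R_total = 3.81771 * 154 = 587.93 N

587.93


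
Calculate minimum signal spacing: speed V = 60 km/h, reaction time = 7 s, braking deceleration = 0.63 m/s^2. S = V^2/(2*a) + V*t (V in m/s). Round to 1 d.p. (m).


V = 60 / 3.6 = 16.6667 m/s
Braking distance = 16.6667^2 / (2*0.63) = 220.4586 m
Sighting distance = 16.6667 * 7 = 116.6667 m
S = 220.4586 + 116.6667 = 337.1 m

337.1


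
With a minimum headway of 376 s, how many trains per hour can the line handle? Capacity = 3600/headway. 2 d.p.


Capacity = 3600 / headway
Capacity = 3600 / 376
Capacity = 9.57 trains/hour

9.57


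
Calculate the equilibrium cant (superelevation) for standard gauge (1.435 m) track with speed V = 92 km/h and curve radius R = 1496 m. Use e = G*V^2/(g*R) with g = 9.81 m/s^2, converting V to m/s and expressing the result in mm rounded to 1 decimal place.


Convert speed: V = 92 / 3.6 = 25.5556 m/s
Apply formula: e = 1.435 * 25.5556^2 / (9.81 * 1496)
e = 1.435 * 653.0864 / 14675.76
e = 0.063859 m = 63.9 mm

63.9


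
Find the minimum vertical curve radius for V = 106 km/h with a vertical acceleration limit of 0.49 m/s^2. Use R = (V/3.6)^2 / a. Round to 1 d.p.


Convert speed: V = 106 / 3.6 = 29.4444 m/s
V^2 = 866.9753 m^2/s^2
R_v = 866.9753 / 0.49
R_v = 1769.3 m

1769.3


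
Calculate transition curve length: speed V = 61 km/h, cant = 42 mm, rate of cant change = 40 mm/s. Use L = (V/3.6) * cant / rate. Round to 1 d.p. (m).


Convert speed: V = 61 / 3.6 = 16.9444 m/s
L = 16.9444 * 42 / 40
L = 711.6667 / 40
L = 17.8 m

17.8


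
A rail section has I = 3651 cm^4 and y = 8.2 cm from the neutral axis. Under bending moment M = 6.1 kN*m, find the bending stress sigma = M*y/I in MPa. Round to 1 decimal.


Convert units:
M = 6.1 kN*m = 6100000 N*mm
y = 8.2 cm = 82 mm
I = 3651 cm^4 = 36510000 mm^4
sigma = 6100000 * 82 / 36510000
sigma = 13.7 MPa

13.7


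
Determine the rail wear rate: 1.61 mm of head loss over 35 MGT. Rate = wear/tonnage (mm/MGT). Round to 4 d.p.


Wear rate = total wear / cumulative tonnage
Rate = 1.61 / 35
Rate = 0.0460 mm/MGT

0.0460


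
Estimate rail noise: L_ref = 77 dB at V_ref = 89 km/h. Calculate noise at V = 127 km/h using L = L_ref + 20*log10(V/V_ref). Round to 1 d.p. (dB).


V/V_ref = 127 / 89 = 1.426966
log10(1.426966) = 0.154414
20 * 0.154414 = 3.0883
L = 77 + 3.0883 = 80.1 dB

80.1


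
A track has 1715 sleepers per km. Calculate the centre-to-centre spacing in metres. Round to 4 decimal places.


Spacing = 1000 m / number of sleepers
Spacing = 1000 / 1715
Spacing = 0.5831 m

0.5831


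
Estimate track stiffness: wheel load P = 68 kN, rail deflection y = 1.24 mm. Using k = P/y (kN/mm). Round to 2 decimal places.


Track stiffness k = P / y
k = 68 / 1.24
k = 54.84 kN/mm

54.84


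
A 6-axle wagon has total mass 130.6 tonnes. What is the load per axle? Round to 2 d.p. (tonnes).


Load per axle = total weight / number of axles
Load = 130.6 / 6
Load = 21.77 tonnes

21.77


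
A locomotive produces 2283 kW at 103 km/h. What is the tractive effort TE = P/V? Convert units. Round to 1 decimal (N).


Convert: P = 2283 kW = 2283000 W
V = 103 / 3.6 = 28.6111 m/s
TE = 2283000 / 28.6111
TE = 79794.2 N

79794.2


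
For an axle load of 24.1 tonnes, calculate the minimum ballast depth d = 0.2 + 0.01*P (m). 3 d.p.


d = 0.2 + 0.01 * 24.1
d = 0.2 + 0.241
d = 0.441 m

0.441


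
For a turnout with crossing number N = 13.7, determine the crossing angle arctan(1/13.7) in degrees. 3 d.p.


1/N = 1/13.7 = 0.072993
angle = arctan(0.072993) = 0.072863 rad
angle = 0.072863 * 180/pi = 4.175 degrees

4.175


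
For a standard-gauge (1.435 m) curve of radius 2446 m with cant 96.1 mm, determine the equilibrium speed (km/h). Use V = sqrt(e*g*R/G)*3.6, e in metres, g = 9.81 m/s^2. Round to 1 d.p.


Convert cant: e = 96.1 mm = 0.0961 m
V_ms = sqrt(0.0961 * 9.81 * 2446 / 1.435)
V_ms = sqrt(1606.929955) = 40.0865 m/s
V = 40.0865 * 3.6 = 144.3 km/h

144.3


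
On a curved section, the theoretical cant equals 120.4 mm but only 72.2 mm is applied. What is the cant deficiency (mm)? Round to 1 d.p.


Cant deficiency = equilibrium cant - actual cant
CD = 120.4 - 72.2
CD = 48.2 mm

48.2


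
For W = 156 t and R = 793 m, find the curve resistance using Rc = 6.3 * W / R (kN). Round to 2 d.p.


Rc = 6.3 * W / R
Rc = 6.3 * 156 / 793
Rc = 982.8 / 793
Rc = 1.24 kN

1.24


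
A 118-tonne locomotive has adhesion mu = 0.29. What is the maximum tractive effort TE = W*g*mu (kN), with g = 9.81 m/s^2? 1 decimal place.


TE_max = W * g * mu
TE_max = 118 * 9.81 * 0.29
TE_max = 1157.58 * 0.29
TE_max = 335.7 kN

335.7


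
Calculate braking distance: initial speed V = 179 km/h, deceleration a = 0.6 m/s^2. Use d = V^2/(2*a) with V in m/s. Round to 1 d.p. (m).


Convert speed: V = 179 / 3.6 = 49.7222 m/s
V^2 = 2472.2994
d = 2472.2994 / (2 * 0.6)
d = 2472.2994 / 1.2
d = 2060.2 m

2060.2


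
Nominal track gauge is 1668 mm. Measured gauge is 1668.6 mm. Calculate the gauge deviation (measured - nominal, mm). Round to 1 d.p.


Deviation = measured - nominal
Deviation = 1668.6 - 1668
Deviation = 0.6 mm

0.6


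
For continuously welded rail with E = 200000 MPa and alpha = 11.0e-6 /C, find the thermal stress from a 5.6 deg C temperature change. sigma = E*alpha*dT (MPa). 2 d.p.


sigma = E * alpha * dT
sigma = 200000 * 11.0e-6 * 5.6
sigma = 2.2 * 5.6
sigma = 12.32 MPa

12.32


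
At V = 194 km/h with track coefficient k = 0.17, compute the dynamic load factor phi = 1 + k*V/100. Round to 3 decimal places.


phi = 1 + k * V / 100
phi = 1 + 0.17 * 194 / 100
phi = 1 + 0.3298
phi = 1.330

1.330


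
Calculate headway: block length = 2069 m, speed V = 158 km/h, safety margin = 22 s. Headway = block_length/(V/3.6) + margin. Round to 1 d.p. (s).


V = 158 / 3.6 = 43.8889 m/s
Block traversal time = 2069 / 43.8889 = 47.1418 s
Headway = 47.1418 + 22
Headway = 69.1 s

69.1


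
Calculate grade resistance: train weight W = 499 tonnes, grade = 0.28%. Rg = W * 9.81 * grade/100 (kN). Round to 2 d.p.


Rg = W * 9.81 * grade / 100
Rg = 499 * 9.81 * 0.28 / 100
Rg = 4895.19 * 0.0028
Rg = 13.71 kN

13.71


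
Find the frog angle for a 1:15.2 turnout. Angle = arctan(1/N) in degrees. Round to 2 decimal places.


1/N = 1/15.2 = 0.065789
angle = arctan(0.065789) = 0.065695 rad
angle = 0.065695 * 180/pi = 3.76 degrees

3.76


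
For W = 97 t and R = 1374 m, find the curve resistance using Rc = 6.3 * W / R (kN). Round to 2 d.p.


Rc = 6.3 * W / R
Rc = 6.3 * 97 / 1374
Rc = 611.1 / 1374
Rc = 0.44 kN

0.44


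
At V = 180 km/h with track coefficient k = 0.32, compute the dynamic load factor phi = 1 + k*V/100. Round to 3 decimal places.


phi = 1 + k * V / 100
phi = 1 + 0.32 * 180 / 100
phi = 1 + 0.576
phi = 1.576

1.576


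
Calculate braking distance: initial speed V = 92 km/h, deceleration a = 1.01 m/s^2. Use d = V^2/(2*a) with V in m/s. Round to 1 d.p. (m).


Convert speed: V = 92 / 3.6 = 25.5556 m/s
V^2 = 653.0864
d = 653.0864 / (2 * 1.01)
d = 653.0864 / 2.02
d = 323.3 m

323.3


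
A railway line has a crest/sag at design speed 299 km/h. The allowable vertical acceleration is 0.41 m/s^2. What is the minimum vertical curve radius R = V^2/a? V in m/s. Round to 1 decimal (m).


Convert speed: V = 299 / 3.6 = 83.0556 m/s
V^2 = 6898.2253 m^2/s^2
R_v = 6898.2253 / 0.41
R_v = 16824.9 m

16824.9


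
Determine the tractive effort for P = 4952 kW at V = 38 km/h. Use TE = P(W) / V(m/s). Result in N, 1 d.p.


Convert: P = 4952 kW = 4952000 W
V = 38 / 3.6 = 10.5556 m/s
TE = 4952000 / 10.5556
TE = 469136.8 N

469136.8


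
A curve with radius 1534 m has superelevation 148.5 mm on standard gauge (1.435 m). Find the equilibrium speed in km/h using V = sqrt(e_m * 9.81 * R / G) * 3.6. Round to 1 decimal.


Convert cant: e = 148.5 mm = 0.1485 m
V_ms = sqrt(0.1485 * 9.81 * 1534 / 1.435)
V_ms = sqrt(1557.287937) = 39.4625 m/s
V = 39.4625 * 3.6 = 142.1 km/h

142.1


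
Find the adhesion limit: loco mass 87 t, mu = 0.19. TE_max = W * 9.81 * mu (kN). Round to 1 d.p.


TE_max = W * g * mu
TE_max = 87 * 9.81 * 0.19
TE_max = 853.47 * 0.19
TE_max = 162.2 kN

162.2


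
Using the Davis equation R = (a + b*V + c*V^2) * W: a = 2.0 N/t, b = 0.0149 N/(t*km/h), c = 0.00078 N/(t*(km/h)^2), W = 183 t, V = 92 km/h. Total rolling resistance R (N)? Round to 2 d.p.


b*V = 0.0149 * 92 = 1.3708
c*V^2 = 0.00078 * 8464 = 6.60192
R_per_t = 2.0 + 1.3708 + 6.60192 = 9.97272 N/t
R_total = 9.97272 * 183 = 1825.01 N

1825.01


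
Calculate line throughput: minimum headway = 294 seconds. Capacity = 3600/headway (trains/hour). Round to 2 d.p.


Capacity = 3600 / headway
Capacity = 3600 / 294
Capacity = 12.24 trains/hour

12.24


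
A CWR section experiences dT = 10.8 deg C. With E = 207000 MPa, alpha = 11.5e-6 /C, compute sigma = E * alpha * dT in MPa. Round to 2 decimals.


sigma = E * alpha * dT
sigma = 207000 * 11.5e-6 * 10.8
sigma = 2.3805 * 10.8
sigma = 25.71 MPa

25.71


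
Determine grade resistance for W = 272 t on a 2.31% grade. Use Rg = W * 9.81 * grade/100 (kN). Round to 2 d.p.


Rg = W * 9.81 * grade / 100
Rg = 272 * 9.81 * 2.31 / 100
Rg = 2668.32 * 0.0231
Rg = 61.64 kN

61.64


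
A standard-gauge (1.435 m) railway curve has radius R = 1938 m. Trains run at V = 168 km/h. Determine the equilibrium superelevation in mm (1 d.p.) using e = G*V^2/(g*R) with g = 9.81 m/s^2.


Convert speed: V = 168 / 3.6 = 46.6667 m/s
Apply formula: e = 1.435 * 46.6667^2 / (9.81 * 1938)
e = 1.435 * 2177.7778 / 19011.78
e = 0.164378 m = 164.4 mm

164.4


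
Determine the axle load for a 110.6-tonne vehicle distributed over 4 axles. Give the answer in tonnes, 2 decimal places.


Load per axle = total weight / number of axles
Load = 110.6 / 4
Load = 27.65 tonnes

27.65


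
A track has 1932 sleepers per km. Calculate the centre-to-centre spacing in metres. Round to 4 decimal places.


Spacing = 1000 m / number of sleepers
Spacing = 1000 / 1932
Spacing = 0.5176 m

0.5176


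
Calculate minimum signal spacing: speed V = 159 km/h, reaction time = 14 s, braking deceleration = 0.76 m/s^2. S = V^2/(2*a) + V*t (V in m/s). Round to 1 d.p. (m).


V = 159 / 3.6 = 44.1667 m/s
Braking distance = 44.1667^2 / (2*0.76) = 1283.3516 m
Sighting distance = 44.1667 * 14 = 618.3333 m
S = 1283.3516 + 618.3333 = 1901.7 m

1901.7


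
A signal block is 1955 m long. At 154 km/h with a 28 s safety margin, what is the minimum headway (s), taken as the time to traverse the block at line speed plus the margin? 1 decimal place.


V = 154 / 3.6 = 42.7778 m/s
Block traversal time = 1955 / 42.7778 = 45.7013 s
Headway = 45.7013 + 28
Headway = 73.7 s

73.7


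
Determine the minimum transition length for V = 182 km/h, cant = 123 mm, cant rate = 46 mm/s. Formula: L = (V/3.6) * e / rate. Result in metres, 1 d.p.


Convert speed: V = 182 / 3.6 = 50.5556 m/s
L = 50.5556 * 123 / 46
L = 6218.3333 / 46
L = 135.2 m

135.2


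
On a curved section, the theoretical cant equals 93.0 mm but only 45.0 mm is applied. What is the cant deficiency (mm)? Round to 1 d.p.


Cant deficiency = equilibrium cant - actual cant
CD = 93.0 - 45.0
CD = 48.0 mm

48.0


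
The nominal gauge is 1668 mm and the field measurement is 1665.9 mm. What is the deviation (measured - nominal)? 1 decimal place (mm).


Deviation = measured - nominal
Deviation = 1665.9 - 1668
Deviation = -2.1 mm

-2.1


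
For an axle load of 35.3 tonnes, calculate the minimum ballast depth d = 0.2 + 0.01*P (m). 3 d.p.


d = 0.2 + 0.01 * 35.3
d = 0.2 + 0.353
d = 0.553 m

0.553


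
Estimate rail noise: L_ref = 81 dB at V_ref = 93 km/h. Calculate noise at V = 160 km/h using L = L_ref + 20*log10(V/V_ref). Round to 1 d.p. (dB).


V/V_ref = 160 / 93 = 1.72043
log10(1.72043) = 0.235637
20 * 0.235637 = 4.7127
L = 81 + 4.7127 = 85.7 dB

85.7


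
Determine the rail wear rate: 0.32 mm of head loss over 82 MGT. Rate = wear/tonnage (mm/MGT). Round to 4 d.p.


Wear rate = total wear / cumulative tonnage
Rate = 0.32 / 82
Rate = 0.0039 mm/MGT

0.0039


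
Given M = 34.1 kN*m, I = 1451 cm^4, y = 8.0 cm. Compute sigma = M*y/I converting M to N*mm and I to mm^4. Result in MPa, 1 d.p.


Convert units:
M = 34.1 kN*m = 34100000 N*mm
y = 8.0 cm = 80 mm
I = 1451 cm^4 = 14510000 mm^4
sigma = 34100000 * 80 / 14510000
sigma = 188.0 MPa

188.0


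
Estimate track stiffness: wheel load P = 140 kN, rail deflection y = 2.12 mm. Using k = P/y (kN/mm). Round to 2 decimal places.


Track stiffness k = P / y
k = 140 / 2.12
k = 66.04 kN/mm

66.04


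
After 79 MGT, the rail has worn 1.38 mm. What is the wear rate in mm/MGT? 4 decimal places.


Wear rate = total wear / cumulative tonnage
Rate = 1.38 / 79
Rate = 0.0175 mm/MGT

0.0175


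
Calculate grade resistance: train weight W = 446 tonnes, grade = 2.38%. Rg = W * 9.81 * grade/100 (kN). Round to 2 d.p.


Rg = W * 9.81 * grade / 100
Rg = 446 * 9.81 * 2.38 / 100
Rg = 4375.26 * 0.0238
Rg = 104.13 kN

104.13


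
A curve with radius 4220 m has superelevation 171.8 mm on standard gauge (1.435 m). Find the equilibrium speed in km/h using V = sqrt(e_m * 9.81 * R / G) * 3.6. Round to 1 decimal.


Convert cant: e = 171.8 mm = 0.1718 m
V_ms = sqrt(0.1718 * 9.81 * 4220 / 1.435)
V_ms = sqrt(4956.244432) = 70.4006 m/s
V = 70.4006 * 3.6 = 253.4 km/h

253.4


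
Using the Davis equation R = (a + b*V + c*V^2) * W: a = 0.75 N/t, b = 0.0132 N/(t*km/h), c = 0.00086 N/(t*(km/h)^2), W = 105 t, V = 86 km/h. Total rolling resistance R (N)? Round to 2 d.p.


b*V = 0.0132 * 86 = 1.1352
c*V^2 = 0.00086 * 7396 = 6.36056
R_per_t = 0.75 + 1.1352 + 6.36056 = 8.24576 N/t
R_total = 8.24576 * 105 = 865.80 N

865.80


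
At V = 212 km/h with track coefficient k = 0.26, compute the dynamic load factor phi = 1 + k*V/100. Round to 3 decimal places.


phi = 1 + k * V / 100
phi = 1 + 0.26 * 212 / 100
phi = 1 + 0.5512
phi = 1.551

1.551


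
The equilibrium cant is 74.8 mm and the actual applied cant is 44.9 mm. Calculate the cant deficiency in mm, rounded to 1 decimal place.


Cant deficiency = equilibrium cant - actual cant
CD = 74.8 - 44.9
CD = 29.9 mm

29.9


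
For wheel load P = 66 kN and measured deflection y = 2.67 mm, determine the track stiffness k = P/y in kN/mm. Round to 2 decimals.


Track stiffness k = P / y
k = 66 / 2.67
k = 24.72 kN/mm

24.72


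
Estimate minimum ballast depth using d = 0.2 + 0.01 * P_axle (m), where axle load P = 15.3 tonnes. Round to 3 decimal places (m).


d = 0.2 + 0.01 * 15.3
d = 0.2 + 0.153
d = 0.353 m

0.353


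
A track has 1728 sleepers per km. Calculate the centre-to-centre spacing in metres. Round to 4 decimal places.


Spacing = 1000 m / number of sleepers
Spacing = 1000 / 1728
Spacing = 0.5787 m

0.5787


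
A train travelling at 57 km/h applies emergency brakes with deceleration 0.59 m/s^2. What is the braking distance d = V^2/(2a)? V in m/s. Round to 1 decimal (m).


Convert speed: V = 57 / 3.6 = 15.8333 m/s
V^2 = 250.6944
d = 250.6944 / (2 * 0.59)
d = 250.6944 / 1.18
d = 212.5 m

212.5


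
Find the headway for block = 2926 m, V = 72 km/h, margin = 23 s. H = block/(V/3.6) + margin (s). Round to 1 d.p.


V = 72 / 3.6 = 20.0 m/s
Block traversal time = 2926 / 20.0 = 146.3 s
Headway = 146.3 + 23
Headway = 169.3 s

169.3


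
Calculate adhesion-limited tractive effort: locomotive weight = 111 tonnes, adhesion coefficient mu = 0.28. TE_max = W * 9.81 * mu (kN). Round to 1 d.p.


TE_max = W * g * mu
TE_max = 111 * 9.81 * 0.28
TE_max = 1088.91 * 0.28
TE_max = 304.9 kN

304.9


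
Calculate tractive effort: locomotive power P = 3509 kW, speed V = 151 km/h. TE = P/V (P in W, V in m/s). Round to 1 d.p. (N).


Convert: P = 3509 kW = 3509000 W
V = 151 / 3.6 = 41.9444 m/s
TE = 3509000 / 41.9444
TE = 83658.3 N

83658.3


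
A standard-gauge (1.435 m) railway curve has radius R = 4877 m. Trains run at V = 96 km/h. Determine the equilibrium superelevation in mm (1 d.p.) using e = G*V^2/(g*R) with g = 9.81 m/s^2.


Convert speed: V = 96 / 3.6 = 26.6667 m/s
Apply formula: e = 1.435 * 26.6667^2 / (9.81 * 4877)
e = 1.435 * 711.1111 / 47843.37
e = 0.021329 m = 21.3 mm

21.3


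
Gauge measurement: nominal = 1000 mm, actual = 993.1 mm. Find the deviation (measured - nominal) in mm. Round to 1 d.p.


Deviation = measured - nominal
Deviation = 993.1 - 1000
Deviation = -6.9 mm

-6.9


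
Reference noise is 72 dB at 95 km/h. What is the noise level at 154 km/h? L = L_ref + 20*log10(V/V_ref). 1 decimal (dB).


V/V_ref = 154 / 95 = 1.621053
log10(1.621053) = 0.209797
20 * 0.209797 = 4.1959
L = 72 + 4.1959 = 76.2 dB

76.2


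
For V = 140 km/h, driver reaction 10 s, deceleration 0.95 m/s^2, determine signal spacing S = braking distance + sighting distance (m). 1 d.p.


V = 140 / 3.6 = 38.8889 m/s
Braking distance = 38.8889^2 / (2*0.95) = 795.9714 m
Sighting distance = 38.8889 * 10 = 388.8889 m
S = 795.9714 + 388.8889 = 1184.9 m

1184.9


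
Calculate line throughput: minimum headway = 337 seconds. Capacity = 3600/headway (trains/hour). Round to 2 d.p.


Capacity = 3600 / headway
Capacity = 3600 / 337
Capacity = 10.68 trains/hour

10.68


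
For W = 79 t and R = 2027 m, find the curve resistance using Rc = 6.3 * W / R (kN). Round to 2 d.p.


Rc = 6.3 * W / R
Rc = 6.3 * 79 / 2027
Rc = 497.7 / 2027
Rc = 0.25 kN

0.25


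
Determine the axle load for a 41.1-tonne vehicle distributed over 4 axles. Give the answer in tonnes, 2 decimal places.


Load per axle = total weight / number of axles
Load = 41.1 / 4
Load = 10.28 tonnes

10.28


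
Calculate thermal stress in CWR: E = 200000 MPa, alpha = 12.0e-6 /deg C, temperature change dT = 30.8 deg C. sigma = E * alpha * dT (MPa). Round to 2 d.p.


sigma = E * alpha * dT
sigma = 200000 * 12.0e-6 * 30.8
sigma = 2.4 * 30.8
sigma = 73.92 MPa

73.92


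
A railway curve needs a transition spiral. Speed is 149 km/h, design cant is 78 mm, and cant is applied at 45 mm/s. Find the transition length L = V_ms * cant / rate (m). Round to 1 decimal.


Convert speed: V = 149 / 3.6 = 41.3889 m/s
L = 41.3889 * 78 / 45
L = 3228.3333 / 45
L = 71.7 m

71.7


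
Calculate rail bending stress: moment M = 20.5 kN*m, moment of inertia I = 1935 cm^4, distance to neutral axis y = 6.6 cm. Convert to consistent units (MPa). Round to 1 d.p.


Convert units:
M = 20.5 kN*m = 20500000 N*mm
y = 6.6 cm = 66 mm
I = 1935 cm^4 = 19350000 mm^4
sigma = 20500000 * 66 / 19350000
sigma = 69.9 MPa

69.9


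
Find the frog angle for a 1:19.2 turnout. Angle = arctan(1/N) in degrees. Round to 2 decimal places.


1/N = 1/19.2 = 0.052083
angle = arctan(0.052083) = 0.052036 rad
angle = 0.052036 * 180/pi = 2.98 degrees

2.98


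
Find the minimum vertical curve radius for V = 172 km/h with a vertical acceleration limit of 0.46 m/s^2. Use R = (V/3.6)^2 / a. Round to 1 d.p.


Convert speed: V = 172 / 3.6 = 47.7778 m/s
V^2 = 2282.716 m^2/s^2
R_v = 2282.716 / 0.46
R_v = 4962.4 m

4962.4


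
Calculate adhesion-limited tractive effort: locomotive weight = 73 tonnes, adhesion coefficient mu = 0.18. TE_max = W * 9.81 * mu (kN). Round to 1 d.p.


TE_max = W * g * mu
TE_max = 73 * 9.81 * 0.18
TE_max = 716.13 * 0.18
TE_max = 128.9 kN

128.9


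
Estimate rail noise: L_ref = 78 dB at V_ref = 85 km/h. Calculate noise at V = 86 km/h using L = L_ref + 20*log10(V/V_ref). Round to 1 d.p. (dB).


V/V_ref = 86 / 85 = 1.011765
log10(1.011765) = 0.00508
20 * 0.00508 = 0.1016
L = 78 + 0.1016 = 78.1 dB

78.1


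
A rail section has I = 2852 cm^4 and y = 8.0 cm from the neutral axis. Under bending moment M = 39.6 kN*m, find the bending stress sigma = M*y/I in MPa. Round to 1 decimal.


Convert units:
M = 39.6 kN*m = 39600000 N*mm
y = 8.0 cm = 80 mm
I = 2852 cm^4 = 28520000 mm^4
sigma = 39600000 * 80 / 28520000
sigma = 111.1 MPa

111.1


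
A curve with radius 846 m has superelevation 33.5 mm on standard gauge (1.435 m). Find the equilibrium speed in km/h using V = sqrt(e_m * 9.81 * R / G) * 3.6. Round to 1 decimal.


Convert cant: e = 33.5 mm = 0.0335 m
V_ms = sqrt(0.0335 * 9.81 * 846 / 1.435)
V_ms = sqrt(193.745791) = 13.9193 m/s
V = 13.9193 * 3.6 = 50.1 km/h

50.1


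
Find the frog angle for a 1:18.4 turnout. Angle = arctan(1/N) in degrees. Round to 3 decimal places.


1/N = 1/18.4 = 0.054348
angle = arctan(0.054348) = 0.054294 rad
angle = 0.054294 * 180/pi = 3.111 degrees

3.111


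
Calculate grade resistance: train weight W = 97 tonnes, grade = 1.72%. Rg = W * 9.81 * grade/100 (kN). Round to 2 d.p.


Rg = W * 9.81 * grade / 100
Rg = 97 * 9.81 * 1.72 / 100
Rg = 951.57 * 0.0172
Rg = 16.37 kN

16.37


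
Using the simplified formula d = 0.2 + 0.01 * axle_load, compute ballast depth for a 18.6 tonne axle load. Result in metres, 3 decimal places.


d = 0.2 + 0.01 * 18.6
d = 0.2 + 0.186
d = 0.386 m

0.386


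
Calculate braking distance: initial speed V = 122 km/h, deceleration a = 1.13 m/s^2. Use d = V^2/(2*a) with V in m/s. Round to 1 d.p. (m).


Convert speed: V = 122 / 3.6 = 33.8889 m/s
V^2 = 1148.4568
d = 1148.4568 / (2 * 1.13)
d = 1148.4568 / 2.26
d = 508.2 m

508.2


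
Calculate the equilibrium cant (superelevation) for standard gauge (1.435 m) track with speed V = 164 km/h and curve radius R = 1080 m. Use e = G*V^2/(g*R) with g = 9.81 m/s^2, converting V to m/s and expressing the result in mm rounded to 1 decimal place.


Convert speed: V = 164 / 3.6 = 45.5556 m/s
Apply formula: e = 1.435 * 45.5556^2 / (9.81 * 1080)
e = 1.435 * 2075.3086 / 10594.8
e = 0.281088 m = 281.1 mm

281.1


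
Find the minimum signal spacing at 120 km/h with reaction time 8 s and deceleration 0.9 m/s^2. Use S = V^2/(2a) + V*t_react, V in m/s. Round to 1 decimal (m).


V = 120 / 3.6 = 33.3333 m/s
Braking distance = 33.3333^2 / (2*0.9) = 617.284 m
Sighting distance = 33.3333 * 8 = 266.6667 m
S = 617.284 + 266.6667 = 884.0 m

884.0


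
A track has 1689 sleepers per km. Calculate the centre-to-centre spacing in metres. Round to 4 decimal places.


Spacing = 1000 m / number of sleepers
Spacing = 1000 / 1689
Spacing = 0.5921 m

0.5921


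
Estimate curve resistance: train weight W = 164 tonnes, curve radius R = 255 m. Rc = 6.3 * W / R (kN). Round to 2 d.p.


Rc = 6.3 * W / R
Rc = 6.3 * 164 / 255
Rc = 1033.2 / 255
Rc = 4.05 kN

4.05


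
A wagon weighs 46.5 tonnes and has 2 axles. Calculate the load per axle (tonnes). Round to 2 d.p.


Load per axle = total weight / number of axles
Load = 46.5 / 2
Load = 23.25 tonnes

23.25


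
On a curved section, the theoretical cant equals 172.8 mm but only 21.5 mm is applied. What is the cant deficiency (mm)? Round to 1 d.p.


Cant deficiency = equilibrium cant - actual cant
CD = 172.8 - 21.5
CD = 151.3 mm

151.3


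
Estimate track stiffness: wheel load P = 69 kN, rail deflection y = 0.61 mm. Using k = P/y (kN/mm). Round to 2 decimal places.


Track stiffness k = P / y
k = 69 / 0.61
k = 113.11 kN/mm

113.11


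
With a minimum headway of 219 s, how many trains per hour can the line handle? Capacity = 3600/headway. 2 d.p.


Capacity = 3600 / headway
Capacity = 3600 / 219
Capacity = 16.44 trains/hour

16.44


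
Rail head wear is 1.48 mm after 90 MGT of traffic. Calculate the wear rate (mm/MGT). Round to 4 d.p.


Wear rate = total wear / cumulative tonnage
Rate = 1.48 / 90
Rate = 0.0164 mm/MGT

0.0164


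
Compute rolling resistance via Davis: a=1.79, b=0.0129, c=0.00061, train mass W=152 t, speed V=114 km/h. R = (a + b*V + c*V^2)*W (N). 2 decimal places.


b*V = 0.0129 * 114 = 1.4706
c*V^2 = 0.00061 * 12996 = 7.92756
R_per_t = 1.79 + 1.4706 + 7.92756 = 11.18816 N/t
R_total = 11.18816 * 152 = 1700.60 N

1700.60


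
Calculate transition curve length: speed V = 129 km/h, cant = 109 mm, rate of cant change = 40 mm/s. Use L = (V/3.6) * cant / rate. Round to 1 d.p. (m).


Convert speed: V = 129 / 3.6 = 35.8333 m/s
L = 35.8333 * 109 / 40
L = 3905.8333 / 40
L = 97.6 m

97.6


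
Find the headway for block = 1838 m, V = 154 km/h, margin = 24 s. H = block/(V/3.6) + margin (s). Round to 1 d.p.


V = 154 / 3.6 = 42.7778 m/s
Block traversal time = 1838 / 42.7778 = 42.9662 s
Headway = 42.9662 + 24
Headway = 67.0 s

67.0


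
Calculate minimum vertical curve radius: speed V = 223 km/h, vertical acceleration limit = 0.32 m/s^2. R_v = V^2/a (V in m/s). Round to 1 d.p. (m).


Convert speed: V = 223 / 3.6 = 61.9444 m/s
V^2 = 3837.1142 m^2/s^2
R_v = 3837.1142 / 0.32
R_v = 11991.0 m

11991.0


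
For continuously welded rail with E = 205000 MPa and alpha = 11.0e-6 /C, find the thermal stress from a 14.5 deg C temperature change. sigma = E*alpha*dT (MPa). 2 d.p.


sigma = E * alpha * dT
sigma = 205000 * 11.0e-6 * 14.5
sigma = 2.255 * 14.5
sigma = 32.70 MPa

32.70


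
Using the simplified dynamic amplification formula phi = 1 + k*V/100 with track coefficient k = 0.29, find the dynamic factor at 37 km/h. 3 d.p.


phi = 1 + k * V / 100
phi = 1 + 0.29 * 37 / 100
phi = 1 + 0.1073
phi = 1.107

1.107


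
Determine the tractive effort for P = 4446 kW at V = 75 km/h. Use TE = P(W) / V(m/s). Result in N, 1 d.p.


Convert: P = 4446 kW = 4446000 W
V = 75 / 3.6 = 20.8333 m/s
TE = 4446000 / 20.8333
TE = 213408.0 N

213408.0


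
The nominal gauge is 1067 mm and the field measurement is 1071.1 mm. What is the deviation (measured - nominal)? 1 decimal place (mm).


Deviation = measured - nominal
Deviation = 1071.1 - 1067
Deviation = 4.1 mm

4.1


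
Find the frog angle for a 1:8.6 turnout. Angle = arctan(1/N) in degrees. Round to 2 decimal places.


1/N = 1/8.6 = 0.116279
angle = arctan(0.116279) = 0.115759 rad
angle = 0.115759 * 180/pi = 6.63 degrees

6.63


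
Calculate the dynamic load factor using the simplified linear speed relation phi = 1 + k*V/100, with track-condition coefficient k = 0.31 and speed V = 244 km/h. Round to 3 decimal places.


phi = 1 + k * V / 100
phi = 1 + 0.31 * 244 / 100
phi = 1 + 0.7564
phi = 1.756

1.756


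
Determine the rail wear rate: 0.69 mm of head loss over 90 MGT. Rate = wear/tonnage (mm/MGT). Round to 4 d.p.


Wear rate = total wear / cumulative tonnage
Rate = 0.69 / 90
Rate = 0.0077 mm/MGT

0.0077


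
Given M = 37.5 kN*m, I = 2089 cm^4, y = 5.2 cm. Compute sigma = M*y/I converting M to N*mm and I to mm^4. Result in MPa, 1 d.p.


Convert units:
M = 37.5 kN*m = 37500000 N*mm
y = 5.2 cm = 52 mm
I = 2089 cm^4 = 20890000 mm^4
sigma = 37500000 * 52 / 20890000
sigma = 93.3 MPa

93.3


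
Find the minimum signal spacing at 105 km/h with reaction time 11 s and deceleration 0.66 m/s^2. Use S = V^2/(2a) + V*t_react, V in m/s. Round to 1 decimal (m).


V = 105 / 3.6 = 29.1667 m/s
Braking distance = 29.1667^2 / (2*0.66) = 644.4655 m
Sighting distance = 29.1667 * 11 = 320.8333 m
S = 644.4655 + 320.8333 = 965.3 m

965.3


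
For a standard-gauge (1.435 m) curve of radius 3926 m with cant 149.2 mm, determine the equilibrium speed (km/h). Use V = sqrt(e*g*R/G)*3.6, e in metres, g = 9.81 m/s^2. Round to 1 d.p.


Convert cant: e = 149.2 mm = 0.1492 m
V_ms = sqrt(0.1492 * 9.81 * 3926 / 1.435)
V_ms = sqrt(4004.388677) = 63.2802 m/s
V = 63.2802 * 3.6 = 227.8 km/h

227.8


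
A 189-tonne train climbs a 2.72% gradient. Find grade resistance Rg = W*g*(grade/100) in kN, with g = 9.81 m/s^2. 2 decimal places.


Rg = W * 9.81 * grade / 100
Rg = 189 * 9.81 * 2.72 / 100
Rg = 1854.09 * 0.0272
Rg = 50.43 kN

50.43


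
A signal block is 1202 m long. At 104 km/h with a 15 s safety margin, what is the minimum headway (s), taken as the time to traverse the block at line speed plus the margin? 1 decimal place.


V = 104 / 3.6 = 28.8889 m/s
Block traversal time = 1202 / 28.8889 = 41.6077 s
Headway = 41.6077 + 15
Headway = 56.6 s

56.6


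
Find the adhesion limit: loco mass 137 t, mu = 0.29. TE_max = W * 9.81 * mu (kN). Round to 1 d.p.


TE_max = W * g * mu
TE_max = 137 * 9.81 * 0.29
TE_max = 1343.97 * 0.29
TE_max = 389.8 kN

389.8


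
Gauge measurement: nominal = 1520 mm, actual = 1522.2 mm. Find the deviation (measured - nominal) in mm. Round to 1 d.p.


Deviation = measured - nominal
Deviation = 1522.2 - 1520
Deviation = 2.2 mm

2.2


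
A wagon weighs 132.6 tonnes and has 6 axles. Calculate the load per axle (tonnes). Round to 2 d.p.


Load per axle = total weight / number of axles
Load = 132.6 / 6
Load = 22.10 tonnes

22.10


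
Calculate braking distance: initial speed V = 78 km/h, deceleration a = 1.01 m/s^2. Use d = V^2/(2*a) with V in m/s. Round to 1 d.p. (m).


Convert speed: V = 78 / 3.6 = 21.6667 m/s
V^2 = 469.4444
d = 469.4444 / (2 * 1.01)
d = 469.4444 / 2.02
d = 232.4 m

232.4


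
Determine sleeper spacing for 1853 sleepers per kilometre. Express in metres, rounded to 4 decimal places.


Spacing = 1000 m / number of sleepers
Spacing = 1000 / 1853
Spacing = 0.5397 m

0.5397


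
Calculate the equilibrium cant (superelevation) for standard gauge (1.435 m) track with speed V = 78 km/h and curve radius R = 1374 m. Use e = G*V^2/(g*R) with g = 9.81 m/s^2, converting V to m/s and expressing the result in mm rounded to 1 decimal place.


Convert speed: V = 78 / 3.6 = 21.6667 m/s
Apply formula: e = 1.435 * 21.6667^2 / (9.81 * 1374)
e = 1.435 * 469.4444 / 13478.94
e = 0.049978 m = 50.0 mm

50.0


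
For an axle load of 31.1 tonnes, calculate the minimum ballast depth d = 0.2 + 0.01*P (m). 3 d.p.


d = 0.2 + 0.01 * 31.1
d = 0.2 + 0.311
d = 0.511 m

0.511


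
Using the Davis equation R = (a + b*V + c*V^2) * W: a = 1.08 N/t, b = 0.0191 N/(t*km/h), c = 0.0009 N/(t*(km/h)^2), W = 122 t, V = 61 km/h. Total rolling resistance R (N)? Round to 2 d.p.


b*V = 0.0191 * 61 = 1.1651
c*V^2 = 0.0009 * 3721 = 3.3489
R_per_t = 1.08 + 1.1651 + 3.3489 = 5.594 N/t
R_total = 5.594 * 122 = 682.47 N

682.47


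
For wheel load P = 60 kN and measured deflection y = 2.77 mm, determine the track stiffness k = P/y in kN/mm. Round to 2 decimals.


Track stiffness k = P / y
k = 60 / 2.77
k = 21.66 kN/mm

21.66


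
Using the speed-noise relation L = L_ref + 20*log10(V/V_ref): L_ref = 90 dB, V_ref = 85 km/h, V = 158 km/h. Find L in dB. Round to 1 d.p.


V/V_ref = 158 / 85 = 1.858824
log10(1.858824) = 0.269238
20 * 0.269238 = 5.3848
L = 90 + 5.3848 = 95.4 dB

95.4


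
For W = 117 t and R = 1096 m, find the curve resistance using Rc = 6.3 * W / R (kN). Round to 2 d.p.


Rc = 6.3 * W / R
Rc = 6.3 * 117 / 1096
Rc = 737.1 / 1096
Rc = 0.67 kN

0.67
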